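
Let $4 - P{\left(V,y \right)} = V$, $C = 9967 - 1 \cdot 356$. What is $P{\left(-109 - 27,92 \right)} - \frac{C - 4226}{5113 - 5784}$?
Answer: $\frac{99325}{671} \approx 148.03$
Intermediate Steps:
$C = 9611$ ($C = 9967 - 356 = 9611$)
$P{\left(V,y \right)} = 4 - V$
$P{\left(-109 - 27,92 \right)} - \frac{C - 4226}{5113 - 5784} = \left(4 - \left(-109 - 27\right)\right) - \frac{9611 - 4226}{5113 - 5784} = \left(4 - -136\right) - \frac{5385}{-671} = \left(4 + 136\right) - 5385 \left(- \frac{1}{671}\right) = 140 - - \frac{5385}{671} = 140 + \frac{5385}{671} = \frac{99325}{671}$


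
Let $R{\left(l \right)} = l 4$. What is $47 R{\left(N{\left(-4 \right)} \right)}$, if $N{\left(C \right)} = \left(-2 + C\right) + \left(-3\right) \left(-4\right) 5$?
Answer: $10152$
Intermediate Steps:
$N{\left(C \right)} = 58 + C$ ($N{\left(C \right)} = \left(-2 + C\right) + 12 \cdot 5 = \left(-2 + C\right) + 60 = 58 + C$)
$R{\left(l \right)} = 4 l$
$47 R{\left(N{\left(-4 \right)} \right)} = 47 \cdot 4 \left(58 - 4\right) = 47 \cdot 4 \cdot 54 = 47 \cdot 216 = 10152$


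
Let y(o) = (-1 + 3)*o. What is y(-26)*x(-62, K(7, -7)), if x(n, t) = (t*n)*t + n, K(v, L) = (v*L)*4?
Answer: 123856408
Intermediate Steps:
y(o) = 2*o
K(v, L) = 4*L*v (K(v, L) = (L*v)*4 = 4*L*v)
x(n, t) = n + n*t² (x(n, t) = (n*t)*t + n = n*t² + n = n + n*t²)
y(-26)*x(-62, K(7, -7)) = (2*(-26))*(-62*(1 + (4*(-7)*7)²)) = -(-3224)*(1 + (-196)²) = -(-3224)*(1 + 38416) = -(-3224)*38417 = -52*(-2381854) = 123856408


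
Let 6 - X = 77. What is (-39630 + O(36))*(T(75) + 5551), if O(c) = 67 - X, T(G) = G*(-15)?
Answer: -174791592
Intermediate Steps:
T(G) = -15*G
X = -71 (X = 6 - 1*77 = 6 - 77 = -71)
O(c) = 138 (O(c) = 67 - 1*(-71) = 67 + 71 = 138)
(-39630 + O(36))*(T(75) + 5551) = (-39630 + 138)*(-15*75 + 5551) = -39492*(-1125 + 5551) = -39492*4426 = -174791592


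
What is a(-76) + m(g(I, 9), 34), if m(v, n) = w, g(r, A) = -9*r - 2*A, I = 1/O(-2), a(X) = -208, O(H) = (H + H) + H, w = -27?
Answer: -235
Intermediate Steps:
O(H) = 3*H (O(H) = 2*H + H = 3*H)
I = -⅙ (I = 1/(3*(-2)) = 1/(-6) = -⅙ ≈ -0.16667)
m(v, n) = -27
a(-76) + m(g(I, 9), 34) = -208 - 27 = -235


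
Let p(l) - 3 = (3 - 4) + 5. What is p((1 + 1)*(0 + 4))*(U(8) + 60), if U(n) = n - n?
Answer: 420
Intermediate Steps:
p(l) = 7 (p(l) = 3 + ((3 - 4) + 5) = 3 + (-1 + 5) = 3 + 4 = 7)
U(n) = 0
p((1 + 1)*(0 + 4))*(U(8) + 60) = 7*(0 + 60) = 7*60 = 420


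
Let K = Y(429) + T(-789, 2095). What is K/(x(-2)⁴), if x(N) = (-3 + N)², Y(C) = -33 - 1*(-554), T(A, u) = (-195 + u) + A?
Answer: 1632/390625 ≈ 0.0041779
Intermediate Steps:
T(A, u) = -195 + A + u
Y(C) = 521 (Y(C) = -33 + 554 = 521)
K = 1632 (K = 521 + (-195 - 789 + 2095) = 521 + 1111 = 1632)
K/(x(-2)⁴) = 1632/(((-3 - 2)²)⁴) = 1632/(((-5)²)⁴) = 1632/(25⁴) = 1632/390625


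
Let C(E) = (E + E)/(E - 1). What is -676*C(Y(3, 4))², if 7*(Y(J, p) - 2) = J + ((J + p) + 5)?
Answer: -568516/121 ≈ -4698.5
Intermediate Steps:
Y(J, p) = 19/7 + p/7 + 2*J/7 (Y(J, p) = 2 + (J + ((J + p) + 5))/7 = 2 + (J + (5 + J + p))/7 = 2 + (5 + p + 2*J)/7 = 2 + (5/7 + p/7 + 2*J/7) = 19/7 + p/7 + 2*J/7)
C(E) = 2*E/(-1 + E) (C(E) = (2*E)/(-1 + E) = 2*E/(-1 + E))
-676*C(Y(3, 4))² = -676*4*(19/7 + (⅐)*4 + (2/7)*3)²/(-1 + (19/7 + (⅐)*4 + (2/7)*3))² = -676*4*(19/7 + 4/7 + 6/7)²/(-1 + (19/7 + 4/7 + 6/7))² = -676*3364/(49*(-1 + 29/7)²) = -676*(2*(29/7)/(22/7))² = -676*(2*(29/7)*(7/22))² = -676*(29/11)² = -676*841/121 = -568516/121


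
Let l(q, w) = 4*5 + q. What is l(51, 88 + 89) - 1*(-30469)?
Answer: 30540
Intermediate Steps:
l(q, w) = 20 + q
l(51, 88 + 89) - 1*(-30469) = (20 + 51) - 1*(-30469) = 71 + 30469 = 30540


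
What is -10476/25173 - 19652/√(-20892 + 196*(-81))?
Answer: -1164/2797 + 4913*I*√2298/2298 ≈ -0.41616 + 102.49*I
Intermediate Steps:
-10476/25173 - 19652/√(-20892 + 196*(-81)) = -10476*1/25173 - 19652/√(-20892 - 15876) = -1164/2797 - 19652*(-I*√2298/9192) = -1164/2797 - (-4913)*I*√2298/2298 = -1164/2797 + 4913*I*√2298/2298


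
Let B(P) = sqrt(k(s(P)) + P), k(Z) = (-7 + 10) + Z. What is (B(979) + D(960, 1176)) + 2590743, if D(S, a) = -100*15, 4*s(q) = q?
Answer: 2589243 + sqrt(4907)/2 ≈ 2.5893e+6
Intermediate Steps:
s(q) = q/4
D(S, a) = -1500
k(Z) = 3 + Z
B(P) = sqrt(3 + 5*P/4) (B(P) = sqrt((3 + P/4) + P) = sqrt(3 + 5*P/4))
(B(979) + D(960, 1176)) + 2590743 = (sqrt(12 + 5*979)/2 - 1500) + 2590743 = (sqrt(12 + 4895)/2 - 1500) + 2590743 = (sqrt(4907)/2 - 1500) + 2590743 = (-1500 + sqrt(4907)/2) + 2590743 = 2589243 + sqrt(4907)/2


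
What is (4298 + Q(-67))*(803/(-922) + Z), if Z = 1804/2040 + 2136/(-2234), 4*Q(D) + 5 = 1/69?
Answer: -36701267752724/9060316515 ≈ -4050.8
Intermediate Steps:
Q(D) = -86/69 (Q(D) = -5/4 + (¼)/69 = -5/4 + (¼)*(1/69) = -5/4 + 1/276 = -86/69)
Z = -40913/569670 (Z = 1804*(1/2040) + 2136*(-1/2234) = 451/510 - 1068/1117 = -40913/569670 ≈ -0.071819)
(4298 + Q(-67))*(803/(-922) + Z) = (4298 - 86/69)*(803/(-922) - 40913/569670) = 296476*(803*(-1/922) - 40913/569670)/69 = 296476*(-803/922 - 40913/569670)/69 = (296476/69)*(-123791699/131308935) = -36701267752724/9060316515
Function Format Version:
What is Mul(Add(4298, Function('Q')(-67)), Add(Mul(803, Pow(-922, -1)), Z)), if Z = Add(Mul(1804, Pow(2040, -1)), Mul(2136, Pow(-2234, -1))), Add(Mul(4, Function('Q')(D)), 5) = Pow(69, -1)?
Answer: Rational(-36701267752724, 9060316515) ≈ -4050.8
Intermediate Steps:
Function('Q')(D) = Rational(-86, 69) (Function('Q')(D) = Add(Rational(-5, 4), Mul(Rational(1, 4), Pow(69, -1))) = Add(Rational(-5, 4), Mul(Rational(1, 4), Rational(1, 69))) = Add(Rational(-5, 4), Rational(1, 276)) = Rational(-86, 69))
Z = Rational(-40913, 569670) (Z = Add(Mul(1804, Rational(1, 2040)), Mul(2136, Rational(-1, 2234))) = Add(Rational(451, 510), Rational(-1068, 1117)) = Rational(-40913, 569670) ≈ -0.071819)
Mul(Add(4298, Function('Q')(-67)), Add(Mul(803, Pow(-922, -1)), Z)) = Mul(Add(4298, Rational(-86, 69)), Add(Mul(803, Pow(-922, -1)), Rational(-40913, 569670))) = Mul(Rational(296476, 69), Add(Mul(803, Rational(-1, 922)), Rational(-40913, 569670))) = Mul(Rational(296476, 69), Add(Rational(-803, 922), Rational(-40913, 569670))) = Mul(Rational(296476, 69), Rational(-123791699, 131308935)) = Rational(-36701267752724, 9060316515)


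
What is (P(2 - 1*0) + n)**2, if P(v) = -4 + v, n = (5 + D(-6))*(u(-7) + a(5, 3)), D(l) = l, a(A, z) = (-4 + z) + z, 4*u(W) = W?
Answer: 81/16 ≈ 5.0625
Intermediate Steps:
u(W) = W/4
a(A, z) = -4 + 2*z
n = -1/4 (n = (5 - 6)*((1/4)*(-7) + (-4 + 2*3)) = -(-7/4 + (-4 + 6)) = -(-7/4 + 2) = -1*1/4 = -1/4 ≈ -0.25000)
(P(2 - 1*0) + n)**2 = ((-4 + (2 - 1*0)) - 1/4)**2 = ((-4 + (2 + 0)) - 1/4)**2 = ((-4 + 2) - 1/4)**2 = (-2 - 1/4)**2 = (-9/4)**2 = 81/16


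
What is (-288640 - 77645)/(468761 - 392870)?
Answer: -122095/25297 ≈ -4.8265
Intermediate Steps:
(-288640 - 77645)/(468761 - 392870) = -366285/75891 = -366285*1/75891 = -122095/25297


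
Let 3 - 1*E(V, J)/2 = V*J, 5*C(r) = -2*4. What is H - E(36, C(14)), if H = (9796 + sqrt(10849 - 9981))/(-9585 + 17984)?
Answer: -5040814/41995 + 2*sqrt(217)/8399 ≈ -120.03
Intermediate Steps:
C(r) = -8/5 (C(r) = (-2*4)/5 = (1/5)*(-8) = -8/5)
E(V, J) = 6 - 2*J*V (E(V, J) = 6 - 2*V*J = 6 - 2*J*V)
H = 9796/8399 + 2*sqrt(217)/8399 (H = (9796 + sqrt(868))/8399 = (9796 + 2*sqrt(217))*(1/8399) = 9796/8399 + 2*sqrt(217)/8399 ≈ 1.1698)
H - E(36, C(14)) = (9796/8399 + 2*sqrt(217)/8399) - (6 - 2*(-8/5)*36) = (9796/8399 + 2*sqrt(217)/8399) - (6 + 576/5) = (9796/8399 + 2*sqrt(217)/8399) - 1*606/5 = (9796/8399 + 2*sqrt(217)/8399) - 606/5 = -5040814/41995 + 2*sqrt(217)/8399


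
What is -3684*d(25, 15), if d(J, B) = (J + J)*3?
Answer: -552600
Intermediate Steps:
d(J, B) = 6*J (d(J, B) = (2*J)*3 = 6*J)
-3684*d(25, 15) = -22104*25 = -3684*150 = -552600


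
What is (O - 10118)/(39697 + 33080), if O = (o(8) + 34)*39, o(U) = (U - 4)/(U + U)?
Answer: -35129/291108 ≈ -0.12067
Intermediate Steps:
o(U) = (-4 + U)/(2*U) (o(U) = (-4 + U)/((2*U)) = (-4 + U)*(1/(2*U)) = (-4 + U)/(2*U))
O = 5343/4 (O = ((1/2)*(-4 + 8)/8 + 34)*39 = ((1/2)*(1/8)*4 + 34)*39 = (1/4 + 34)*39 = (137/4)*39 = 5343/4 ≈ 1335.8)
(O - 10118)/(39697 + 33080) = (5343/4 - 10118)/(39697 + 33080) = -35129/4/72777 = -35129/4*1/72777 = -35129/291108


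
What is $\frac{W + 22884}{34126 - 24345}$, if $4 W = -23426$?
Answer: $\frac{34055}{19562} \approx 1.7409$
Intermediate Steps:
$W = - \frac{11713}{2}$ ($W = \frac{1}{4} \left(-23426\right) = - \frac{11713}{2} \approx -5856.5$)
$\frac{W + 22884}{34126 - 24345} = \frac{- \frac{11713}{2} + 22884}{34126 - 24345} = \frac{34055}{2 \cdot 9781} = \frac{34055}{2} \cdot \frac{1}{9781} = \frac{34055}{19562}$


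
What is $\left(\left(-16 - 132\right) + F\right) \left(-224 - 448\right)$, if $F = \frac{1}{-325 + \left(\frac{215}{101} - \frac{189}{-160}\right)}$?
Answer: $\frac{172344656512}{1732837} \approx 99458.0$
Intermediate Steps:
$F = - \frac{16160}{5198511}$ ($F = \frac{1}{-325 + \left(215 \cdot \frac{1}{101} - - \frac{189}{160}\right)} = \frac{1}{-325 + \left(\frac{215}{101} + \frac{189}{160}\right)} = \frac{1}{-325 + \frac{53489}{16160}} = \frac{1}{- \frac{5198511}{16160}} = - \frac{16160}{5198511} \approx -0.0031086$)
$\left(\left(-16 - 132\right) + F\right) \left(-224 - 448\right) = \left(\left(-16 - 132\right) - \frac{16160}{5198511}\right) \left(-224 - 448\right) = \left(\left(-16 - 132\right) - \frac{16160}{5198511}\right) \left(-672\right) = \left(-148 - \frac{16160}{5198511}\right) \left(-672\right) = \left(- \frac{769395788}{5198511}\right) \left(-672\right) = \frac{172344656512}{1732837}$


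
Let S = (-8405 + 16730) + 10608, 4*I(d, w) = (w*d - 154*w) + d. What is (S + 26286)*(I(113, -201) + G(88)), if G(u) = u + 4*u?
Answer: 228672483/2 ≈ 1.1434e+8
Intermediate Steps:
I(d, w) = -77*w/2 + d/4 + d*w/4 (I(d, w) = ((w*d - 154*w) + d)/4 = ((d*w - 154*w) + d)/4 = ((-154*w + d*w) + d)/4 = (d - 154*w + d*w)/4 = -77*w/2 + d/4 + d*w/4)
S = 18933 (S = 8325 + 10608 = 18933)
G(u) = 5*u
(S + 26286)*(I(113, -201) + G(88)) = (18933 + 26286)*((-77/2*(-201) + (¼)*113 + (¼)*113*(-201)) + 5*88) = 45219*((15477/2 + 113/4 - 22713/4) + 440) = 45219*(4177/2 + 440) = 45219*(5057/2) = 228672483/2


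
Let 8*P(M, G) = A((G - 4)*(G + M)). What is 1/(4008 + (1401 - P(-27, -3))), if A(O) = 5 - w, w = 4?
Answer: 8/43271 ≈ 0.00018488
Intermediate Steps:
A(O) = 1 (A(O) = 5 - 1*4 = 5 - 4 = 1)
P(M, G) = 1/8 (P(M, G) = (1/8)*1 = 1/8)
1/(4008 + (1401 - P(-27, -3))) = 1/(4008 + (1401 - 1*1/8)) = 1/(4008 + (1401 - 1/8)) = 1/(4008 + 11207/8) = 1/(43271/8) = 8/43271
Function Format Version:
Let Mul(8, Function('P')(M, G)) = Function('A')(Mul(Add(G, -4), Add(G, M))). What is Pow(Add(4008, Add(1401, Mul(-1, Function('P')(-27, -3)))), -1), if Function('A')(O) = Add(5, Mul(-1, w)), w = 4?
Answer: Rational(8, 43271) ≈ 0.00018488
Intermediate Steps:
Function('A')(O) = 1 (Function('A')(O) = Add(5, Mul(-1, 4)) = Add(5, -4) = 1)
Function('P')(M, G) = Rational(1, 8) (Function('P')(M, G) = Mul(Rational(1, 8), 1) = Rational(1, 8))
Pow(Add(4008, Add(1401, Mul(-1, Function('P')(-27, -3)))), -1) = Pow(Add(4008, Add(1401, Mul(-1, Rational(1, 8)))), -1) = Pow(Add(4008, Add(1401, Rational(-1, 8))), -1) = Pow(Add(4008, Rational(11207, 8)), -1) = Pow(Rational(43271, 8), -1) = Rational(8, 43271)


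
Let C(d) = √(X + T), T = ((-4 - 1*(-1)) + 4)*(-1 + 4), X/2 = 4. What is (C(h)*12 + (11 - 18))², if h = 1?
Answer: 1633 - 168*√11 ≈ 1075.8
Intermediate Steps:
X = 8 (X = 2*4 = 8)
T = 3 (T = ((-4 + 1) + 4)*3 = (-3 + 4)*3 = 1*3 = 3)
C(d) = √11 (C(d) = √(8 + 3) = √11)
(C(h)*12 + (11 - 18))² = (√11*12 + (11 - 18))² = (12*√11 - 7)² = (-7 + 12*√11)²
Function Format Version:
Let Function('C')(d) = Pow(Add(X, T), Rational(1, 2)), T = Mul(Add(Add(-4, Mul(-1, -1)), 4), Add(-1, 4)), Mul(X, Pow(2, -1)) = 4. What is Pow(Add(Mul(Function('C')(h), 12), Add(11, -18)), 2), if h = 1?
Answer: Add(1633, Mul(-168, Pow(11, Rational(1, 2)))) ≈ 1075.8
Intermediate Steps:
X = 8 (X = Mul(2, 4) = 8)
T = 3 (T = Mul(Add(Add(-4, 1), 4), 3) = Mul(Add(-3, 4), 3) = Mul(1, 3) = 3)
Function('C')(d) = Pow(11, Rational(1, 2)) (Function('C')(d) = Pow(Add(8, 3), Rational(1, 2)) = Pow(11, Rational(1, 2)))
Pow(Add(Mul(Function('C')(h), 12), Add(11, -18)), 2) = Pow(Add(Mul(Pow(11, Rational(1, 2)), 12), Add(11, -18)), 2) = Pow(Add(Mul(12, Pow(11, Rational(1, 2))), -7), 2) = Pow(Add(-7, Mul(12, Pow(11, Rational(1, 2)))), 2)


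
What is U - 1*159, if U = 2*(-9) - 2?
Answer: -179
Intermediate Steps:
U = -20 (U = -18 - 2 = -20)
U - 1*159 = -20 - 1*159 = -20 - 159 = -179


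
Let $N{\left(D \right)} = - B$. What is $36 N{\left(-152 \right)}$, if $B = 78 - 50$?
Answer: $-1008$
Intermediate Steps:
$B = 28$ ($B = 78 - 50 = 28$)
$N{\left(D \right)} = -28$ ($N{\left(D \right)} = \left(-1\right) 28 = -28$)
$36 N{\left(-152 \right)} = 36 \left(-28\right) = -1008$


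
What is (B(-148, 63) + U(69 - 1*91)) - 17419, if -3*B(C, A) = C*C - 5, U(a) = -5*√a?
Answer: -74156/3 - 5*I*√22 ≈ -24719.0 - 23.452*I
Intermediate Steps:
B(C, A) = 5/3 - C²/3 (B(C, A) = -(C*C - 5)/3 = -(C² - 5)/3 = -(-5 + C²)/3 = 5/3 - C²/3)
(B(-148, 63) + U(69 - 1*91)) - 17419 = ((5/3 - ⅓*(-148)²) - 5*√(69 - 1*91)) - 17419 = ((5/3 - ⅓*21904) - 5*√(69 - 91)) - 17419 = ((5/3 - 21904/3) - 5*I*√22) - 17419 = (-21899/3 - 5*I*√22) - 17419 = -74156/3 - 5*I*√22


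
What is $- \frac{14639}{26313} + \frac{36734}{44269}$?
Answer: $\frac{318527851}{1164850197} \approx 0.27345$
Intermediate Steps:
$- \frac{14639}{26313} + \frac{36734}{44269} = \frac{318527851}{1164850197}$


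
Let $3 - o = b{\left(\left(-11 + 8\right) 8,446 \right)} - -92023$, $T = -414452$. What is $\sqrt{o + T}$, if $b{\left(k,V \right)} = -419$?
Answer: $i \sqrt{506053} \approx 711.37 i$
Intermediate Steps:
$o = -91601$ ($o = 3 - \left(-419 - -92023\right) = 3 - \left(-419 + 92023\right) = 3 - 91604 = -91601$)
$\sqrt{o + T} = \sqrt{-91601 - 414452} = \sqrt{-506053} = i \sqrt{506053}$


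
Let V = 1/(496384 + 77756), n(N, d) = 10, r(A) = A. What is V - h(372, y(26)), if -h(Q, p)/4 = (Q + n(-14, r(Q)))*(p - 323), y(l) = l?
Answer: -260553918239/574140 ≈ -4.5382e+5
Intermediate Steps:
h(Q, p) = -4*(-323 + p)*(10 + Q) (h(Q, p) = -4*(Q + 10)*(p - 323) = -4*(10 + Q)*(-323 + p) = -4*(-323 + p)*(10 + Q))
V = 1/574140 ≈ 1.7417e-6
V - h(372, y(26)) = 1/574140 - (12920 - 40*26 + 1292*372 - 4*372*26) = 1/574140 - (12920 - 1040 + 480624 - 38688) = 1/574140 - 1*453816 = 1/574140 - 453816 = -260553918239/574140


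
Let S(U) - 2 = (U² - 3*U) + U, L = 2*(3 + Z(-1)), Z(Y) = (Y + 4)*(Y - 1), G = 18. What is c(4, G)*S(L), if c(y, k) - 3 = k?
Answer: 1050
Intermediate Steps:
Z(Y) = (-1 + Y)*(4 + Y) (Z(Y) = (4 + Y)*(-1 + Y) = (-1 + Y)*(4 + Y))
c(y, k) = 3 + k
L = -6 (L = 2*(3 + (-4 + (-1)² + 3*(-1))) = 2*(3 + (-4 + 1 - 3)) = 2*(3 - 6) = 2*(-3) = -6)
S(U) = 2 + U² - 2*U (S(U) = 2 + ((U² - 3*U) + U) = 2 + (U² - 2*U) = 2 + U² - 2*U)
c(4, G)*S(L) = (3 + 18)*(2 + (-6)² - 2*(-6)) = 21*(2 + 36 + 12) = 21*50 = 1050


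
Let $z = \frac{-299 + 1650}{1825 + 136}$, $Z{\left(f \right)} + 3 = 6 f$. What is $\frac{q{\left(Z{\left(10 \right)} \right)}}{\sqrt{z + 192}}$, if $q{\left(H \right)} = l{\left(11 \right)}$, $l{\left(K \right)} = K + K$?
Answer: $\frac{22 \sqrt{740989343}}{377863} \approx 1.5849$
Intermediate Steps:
$l{\left(K \right)} = 2 K$
$Z{\left(f \right)} = -3 + 6 f$
$q{\left(H \right)} = 22$ ($q{\left(H \right)} = 2 \cdot 11 = 22$)
$z = \frac{1351}{1961} \approx 0.68893$
$\frac{q{\left(Z{\left(10 \right)} \right)}}{\sqrt{z + 192}} = \frac{22}{\sqrt{\frac{1351}{1961} + 192}} = \frac{22}{\sqrt{\frac{377863}{1961}}} = \frac{22}{\frac{1}{1961} \sqrt{740989343}} = 22 \frac{\sqrt{740989343}}{377863} = \frac{22 \sqrt{740989343}}{377863}$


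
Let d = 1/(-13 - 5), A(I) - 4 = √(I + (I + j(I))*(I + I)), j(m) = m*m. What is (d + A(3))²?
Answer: 29341/324 + 355*√3/9 ≈ 158.88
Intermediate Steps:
j(m) = m²
A(I) = 4 + √(I + 2*I*(I + I²)) (A(I) = 4 + √(I + (I + I²)*(I + I)) = 4 + √(I + (I + I²)*(2*I)) = 4 + √(I + 2*I*(I + I²)))
d = -1/18 (d = 1/(-18) = -1/18 ≈ -0.055556)
(d + A(3))² = (-1/18 + (4 + √(3*(1 + 2*3 + 2*3²))))² = (-1/18 + (4 + √(3*(1 + 6 + 2*9))))² = (-1/18 + (4 + √(3*(1 + 6 + 18))))² = (-1/18 + (4 + √(3*25)))² = (-1/18 + (4 + √75))² = (-1/18 + (4 + 5*√3))² = (71/18 + 5*√3)²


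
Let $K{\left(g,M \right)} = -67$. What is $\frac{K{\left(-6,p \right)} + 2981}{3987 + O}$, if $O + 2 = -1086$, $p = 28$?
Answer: $\frac{2914}{2899} \approx 1.0052$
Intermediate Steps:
$O = -1088$ ($O = -2 - 1086 = -1088$)
$\frac{K{\left(-6,p \right)} + 2981}{3987 + O} = \frac{-67 + 2981}{3987 - 1088} = \frac{2914}{2899}$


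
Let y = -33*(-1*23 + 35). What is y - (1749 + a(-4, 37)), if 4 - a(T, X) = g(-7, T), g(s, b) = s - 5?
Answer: -2161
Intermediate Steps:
g(s, b) = -5 + s
a(T, X) = 16 (a(T, X) = 4 - (-5 - 7) = 4 - 1*(-12) = 4 + 12 = 16)
y = -396 (y = -33*(-23 + 35) = -33*12 = -396)
y - (1749 + a(-4, 37)) = -396 - (1749 + 16) = -396 - 1*1765 = -396 - 1765 = -2161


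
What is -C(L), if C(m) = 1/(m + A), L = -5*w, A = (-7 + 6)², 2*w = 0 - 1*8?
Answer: -1/21 ≈ -0.047619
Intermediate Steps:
w = -4 (w = (0 - 1*8)/2 = (0 - 8)/2 = (½)*(-8) = -4)
A = 1 (A = (-1)² = 1)
L = 20 (L = -5*(-4) = 20)
C(m) = 1/(1 + m) (C(m) = 1/(m + 1) = 1/(1 + m))
-C(L) = -1/(1 + 20) = -1/21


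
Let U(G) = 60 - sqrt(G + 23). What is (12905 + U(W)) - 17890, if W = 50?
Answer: -4925 - sqrt(73) ≈ -4933.5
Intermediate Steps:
U(G) = 60 - sqrt(23 + G)
(12905 + U(W)) - 17890 = (12905 + (60 - sqrt(23 + 50))) - 17890 = (12905 + (60 - sqrt(73))) - 17890 = (12965 - sqrt(73)) - 17890 = -4925 - sqrt(73)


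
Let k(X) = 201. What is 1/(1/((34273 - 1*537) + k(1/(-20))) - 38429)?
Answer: -33937/1304164972 ≈ -2.6022e-5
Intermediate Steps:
1/(1/((34273 - 1*537) + k(1/(-20))) - 38429) = 1/(1/((34273 - 1*537) + 201) - 38429) = 1/(1/((34273 - 537) + 201) - 38429) = 1/(1/(33736 + 201) - 38429) = 1/(1/33937 - 38429) = 1/(-1304164972/33937) = -33937/1304164972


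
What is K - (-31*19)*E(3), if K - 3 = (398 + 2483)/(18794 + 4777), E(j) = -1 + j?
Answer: 27840232/23571 ≈ 1181.1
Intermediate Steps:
K = 73594/23571 (K = 3 + (398 + 2483)/(18794 + 4777) = 3 + 2881/23571 = 73594/23571 ≈ 3.1222)
K - (-31*19)*E(3) = 73594/23571 - (-31*19)*(-1 + 3) = 73594/23571 - (-589)*2 = 73594/23571 - 1*(-1178) = 73594/23571 + 1178 = 27840232/23571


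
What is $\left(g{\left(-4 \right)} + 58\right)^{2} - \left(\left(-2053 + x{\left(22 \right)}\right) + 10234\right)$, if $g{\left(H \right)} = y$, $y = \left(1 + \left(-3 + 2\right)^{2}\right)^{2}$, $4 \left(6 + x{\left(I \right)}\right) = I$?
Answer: $- \frac{8673}{2} \approx -4336.5$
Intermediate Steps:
$x{\left(I \right)} = -6 + \frac{I}{4}$
$y = 4$ ($y = \left(1 + \left(-1\right)^{2}\right)^{2} = \left(1 + 1\right)^{2} = 2^{2} = 4$)
$g{\left(H \right)} = 4$
$\left(g{\left(-4 \right)} + 58\right)^{2} - \left(\left(-2053 + x{\left(22 \right)}\right) + 10234\right) = \left(4 + 58\right)^{2} - \left(\left(-2053 + \left(-6 + \frac{1}{4} \cdot 22\right)\right) + 10234\right) = 62^{2} - \left(\left(-2053 + \left(-6 + \frac{11}{2}\right)\right) + 10234\right) = 3844 - \left(\left(-2053 - \frac{1}{2}\right) + 10234\right) = 3844 - \left(- \frac{4107}{2} + 10234\right) = 3844 - \frac{16361}{2} = - \frac{8673}{2}$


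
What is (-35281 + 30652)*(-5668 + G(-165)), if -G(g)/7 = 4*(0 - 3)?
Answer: 25848336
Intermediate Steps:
G(g) = 84 (G(g) = -28*(0 - 3) = -28*(-3) = -7*(-12) = 84)
(-35281 + 30652)*(-5668 + G(-165)) = (-35281 + 30652)*(-5668 + 84) = -4629*(-5584) = 25848336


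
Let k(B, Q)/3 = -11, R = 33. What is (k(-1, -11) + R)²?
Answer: 0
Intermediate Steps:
k(B, Q) = -33 (k(B, Q) = 3*(-11) = -33)
(k(-1, -11) + R)² = (-33 + 33)² = 0² = 0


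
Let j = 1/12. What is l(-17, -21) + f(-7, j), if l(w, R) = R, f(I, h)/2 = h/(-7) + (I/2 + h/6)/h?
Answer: -4397/42 ≈ -104.69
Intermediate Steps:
j = 1/12 ≈ 0.083333
f(I, h) = -2*h/7 + 2*(I/2 + h/6)/h (f(I, h) = 2*(h/(-7) + (I/2 + h/6)/h) = 2*(h*(-⅐) + (I*(½) + h*(⅙))/h) = 2*(-h/7 + (I/2 + h/6)/h) = -2*h/7 + 2*(I/2 + h/6)/h)
l(-17, -21) + f(-7, j) = -21 + (-7 - 1/21*1/12*(-7 + 6*(1/12)))/(1/12) = -21 + 12*(-7 - 1/21*1/12*(-7 + ½)) = -21 + 12*(-7 - 1/21*1/12*(-13/2)) = -21 + 12*(-7 + 13/504) = -21 + 12*(-3515/504) = -21 - 3515/42 = -4397/42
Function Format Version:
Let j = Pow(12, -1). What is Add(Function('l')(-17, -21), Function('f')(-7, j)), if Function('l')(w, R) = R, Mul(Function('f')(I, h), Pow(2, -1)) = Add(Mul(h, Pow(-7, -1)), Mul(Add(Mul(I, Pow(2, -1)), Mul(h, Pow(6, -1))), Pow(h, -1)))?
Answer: Rational(-4397, 42) ≈ -104.69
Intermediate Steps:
j = Rational(1, 12) ≈ 0.083333
Function('f')(I, h) = Add(Mul(Rational(-2, 7), h), Mul(2, Pow(h, -1), Add(Mul(Rational(1, 2), I), Mul(Rational(1, 6), h)))) (Function('f')(I, h) = Mul(2, Add(Mul(h, Pow(-7, -1)), Mul(Add(Mul(I, Pow(2, -1)), Mul(h, Pow(6, -1))), Pow(h, -1)))) = Mul(2, Add(Mul(h, Rational(-1, 7)), Mul(Add(Mul(I, Rational(1, 2)), Mul(h, Rational(1, 6))), Pow(h, -1)))) = Mul(2, Add(Mul(Rational(-1, 7), h), Mul(Add(Mul(Rational(1, 2), I), Mul(Rational(1, 6), h)), Pow(h, -1)))) = Mul(2, Add(Mul(Rational(-1, 7), h), Mul(Pow(h, -1), Add(Mul(Rational(1, 2), I), Mul(Rational(1, 6), h))))) = Add(Mul(Rational(-2, 7), h), Mul(2, Pow(h, -1), Add(Mul(Rational(1, 2), I), Mul(Rational(1, 6), h)))))
Add(Function('l')(-17, -21), Function('f')(-7, j)) = Add(-21, Mul(Pow(Rational(1, 12), -1), Add(-7, Mul(Rational(-1, 21), Rational(1, 12), Add(-7, Mul(6, Rational(1, 12))))))) = Add(-21, Mul(12, Add(-7, Mul(Rational(-1, 21), Rational(1, 12), Add(-7, Rational(1, 2)))))) = Add(-21, Mul(12, Add(-7, Mul(Rational(-1, 21), Rational(1, 12), Rational(-13, 2))))) = Add(-21, Mul(12, Add(-7, Rational(13, 504)))) = Add(-21, Mul(12, Rational(-3515, 504))) = Add(-21, Rational(-3515, 42)) = Rational(-4397, 42)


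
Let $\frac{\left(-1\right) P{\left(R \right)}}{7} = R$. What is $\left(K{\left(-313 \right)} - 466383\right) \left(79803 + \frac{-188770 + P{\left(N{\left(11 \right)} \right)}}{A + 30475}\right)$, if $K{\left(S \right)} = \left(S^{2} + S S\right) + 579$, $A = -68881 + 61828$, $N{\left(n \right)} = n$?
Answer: $- \frac{252183977444727}{11711} \approx -2.1534 \cdot 10^{10}$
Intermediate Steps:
$P{\left(R \right)} = - 7 R$
$A = -7053$
$K{\left(S \right)} = 579 + 2 S^{2}$ ($K{\left(S \right)} = \left(S^{2} + S^{2}\right) + 579 = 2 S^{2} + 579 = 579 + 2 S^{2}$)
$\left(K{\left(-313 \right)} - 466383\right) \left(79803 + \frac{-188770 + P{\left(N{\left(11 \right)} \right)}}{A + 30475}\right) = \left(\left(579 + 2 \left(-313\right)^{2}\right) - 466383\right) \left(79803 + \frac{-188770 - 77}{-7053 + 30475}\right) = \left(\left(579 + 2 \cdot 97969\right) - 466383\right) \left(79803 + \frac{-188770 - 77}{23422}\right) = \left(\left(579 + 195938\right) - 466383\right) \left(79803 - \frac{188847}{23422}\right) = \left(196517 - 466383\right) \left(79803 - \frac{188847}{23422}\right) = \left(-269866\right) \frac{1868957019}{23422} = - \frac{252183977444727}{11711}$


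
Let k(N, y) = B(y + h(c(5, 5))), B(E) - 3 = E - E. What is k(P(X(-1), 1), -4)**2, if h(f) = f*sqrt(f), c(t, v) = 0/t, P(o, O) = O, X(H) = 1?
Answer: 9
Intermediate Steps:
c(t, v) = 0
h(f) = f**(3/2)
B(E) = 3 (B(E) = 3 + (E - E) = 3 + 0 = 3)
k(N, y) = 3
k(P(X(-1), 1), -4)**2 = 3**2 = 9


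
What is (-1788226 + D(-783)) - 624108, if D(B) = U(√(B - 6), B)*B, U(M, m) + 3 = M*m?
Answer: -2409985 + 613089*I*√789 ≈ -2.41e+6 + 1.7221e+7*I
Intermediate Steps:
U(M, m) = -3 + M*m
D(B) = B*(-3 + B*√(-6 + B)) (D(B) = (-3 + √(B - 6)*B)*B = (-3 + √(-6 + B)*B)*B = (-3 + B*√(-6 + B))*B = B*(-3 + B*√(-6 + B)))
(-1788226 + D(-783)) - 624108 = (-1788226 - 783*(-3 - 783*√(-6 - 783))) - 624108 = (-1788226 - 783*(-3 - 783*I*√789)) - 624108 = (-1788226 + (2349 + 613089*I*√789)) - 624108 = (-1785877 + 613089*I*√789) - 624108 = -2409985 + 613089*I*√789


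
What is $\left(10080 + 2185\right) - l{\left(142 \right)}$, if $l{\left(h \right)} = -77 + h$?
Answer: $12200$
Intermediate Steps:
$\left(10080 + 2185\right) - l{\left(142 \right)} = \left(10080 + 2185\right) - \left(-77 + 142\right) = 12265 - 65 = 12200$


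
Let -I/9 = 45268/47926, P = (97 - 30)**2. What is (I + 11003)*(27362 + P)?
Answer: 8391502139733/23963 ≈ 3.5019e+8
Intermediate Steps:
P = 4489 (P = 67**2 = 4489)
I = -203706/23963 (I = -407412/47926 = -9*22634/23963 = -203706/23963 ≈ -8.5009)
(I + 11003)*(27362 + P) = (-203706/23963 + 11003)*(27362 + 4489) = (263461183/23963)*31851 = 8391502139733/23963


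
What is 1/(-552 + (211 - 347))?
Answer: -1/688 ≈ -0.0014535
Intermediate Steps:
1/(-552 + (211 - 347)) = 1/(-552 - 136) = 1/(-688) = -1/688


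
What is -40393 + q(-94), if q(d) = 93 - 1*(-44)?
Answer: -40256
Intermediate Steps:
q(d) = 137 (q(d) = 93 + 44 = 137)
-40393 + q(-94) = -40393 + 137 = -40256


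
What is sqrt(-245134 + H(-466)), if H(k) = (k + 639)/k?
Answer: 3*I*sqrt(5914711058)/466 ≈ 495.11*I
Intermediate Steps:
H(k) = (639 + k)/k
sqrt(-245134 + H(-466)) = sqrt(-245134 + (639 - 466)/(-466)) = sqrt(-245134 - 1/466*173) = sqrt(-245134 - 173/466) = sqrt(-114232617/466) = 3*I*sqrt(5914711058)/466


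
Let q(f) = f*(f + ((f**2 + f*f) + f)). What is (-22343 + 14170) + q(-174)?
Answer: -10483669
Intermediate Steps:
q(f) = f*(2*f + 2*f**2) (q(f) = f*(f + ((f**2 + f**2) + f)) = f*(f + (2*f**2 + f)) = f*(f + (f + 2*f**2)) = f*(2*f + 2*f**2))
(-22343 + 14170) + q(-174) = (-22343 + 14170) + 2*(-174)**2*(1 - 174) = -8173 + 2*30276*(-173) = -8173 - 10475496 = -10483669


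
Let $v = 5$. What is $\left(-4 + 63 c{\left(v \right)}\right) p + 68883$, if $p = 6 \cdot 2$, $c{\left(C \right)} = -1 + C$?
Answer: $71859$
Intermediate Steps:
$p = 12$
$\left(-4 + 63 c{\left(v \right)}\right) p + 68883 = \left(-4 + 63 \left(-1 + 5\right)\right) 12 + 68883 = \left(-4 + 63 \cdot 4\right) 12 + 68883 = \left(-4 + 252\right) 12 + 68883 = 248 \cdot 12 + 68883 = 2976 + 68883 = 71859$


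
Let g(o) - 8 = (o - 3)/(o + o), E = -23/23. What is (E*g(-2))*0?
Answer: 0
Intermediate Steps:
E = -1 (E = -23*1/23 = -1)
g(o) = 8 + (-3 + o)/(2*o) (g(o) = 8 + (o - 3)/(o + o) = 8 + (-3 + o)/((2*o)) = 8 + (-3 + o)*(1/(2*o)) = 8 + (-3 + o)/(2*o))
(E*g(-2))*0 = -(-3 + 17*(-2))/(2*(-2))*0 = -(-1)*(-3 - 34)/(2*2)*0 = -(-1)*(-37)/(2*2)*0 = -1*37/4*0 = -37/4*0 = 0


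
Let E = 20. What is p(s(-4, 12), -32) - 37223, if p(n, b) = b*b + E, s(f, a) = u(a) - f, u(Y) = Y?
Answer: -36179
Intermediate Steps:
s(f, a) = a - f
p(n, b) = 20 + b² (p(n, b) = b*b + 20 = b² + 20 = 20 + b²)
p(s(-4, 12), -32) - 37223 = (20 + (-32)²) - 37223 = (20 + 1024) - 37223 = 1044 - 37223 = -36179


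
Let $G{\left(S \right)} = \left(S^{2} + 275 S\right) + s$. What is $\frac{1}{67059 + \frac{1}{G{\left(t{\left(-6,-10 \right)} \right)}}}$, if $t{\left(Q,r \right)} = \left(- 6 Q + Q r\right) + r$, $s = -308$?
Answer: $\frac{30738}{2061259543} \approx 1.4912 \cdot 10^{-5}$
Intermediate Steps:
$t{\left(Q,r \right)} = r - 6 Q + Q r$
$G{\left(S \right)} = -308 + S^{2} + 275 S$ ($G{\left(S \right)} = \left(S^{2} + 275 S\right) - 308 = -308 + S^{2} + 275 S$)
$\frac{1}{67059 + \frac{1}{G{\left(t{\left(-6,-10 \right)} \right)}}} = \frac{1}{67059 + \frac{1}{-308 + \left(-10 - -36 - -60\right)^{2} + 275 \left(-10 - -36 - -60\right)}} = \frac{1}{67059 + \frac{1}{-308 + \left(-10 + 36 + 60\right)^{2} + 275 \left(-10 + 36 + 60\right)}} = \frac{1}{67059 + \frac{1}{-308 + 86^{2} + 275 \cdot 86}} = \frac{1}{67059 + \frac{1}{-308 + 7396 + 23650}} = \frac{1}{67059 + \frac{1}{30738}} = \frac{1}{\frac{2061259543}{30738}} = \frac{30738}{2061259543}$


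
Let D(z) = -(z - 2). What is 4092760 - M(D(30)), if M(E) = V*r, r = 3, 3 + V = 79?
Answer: 4092532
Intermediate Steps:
V = 76 (V = -3 + 79 = 76)
D(z) = 2 - z (D(z) = -(-2 + z) = 2 - z)
M(E) = 228 (M(E) = 76*3 = 228)
4092760 - M(D(30)) = 4092760 - 1*228 = 4092760 - 228 = 4092532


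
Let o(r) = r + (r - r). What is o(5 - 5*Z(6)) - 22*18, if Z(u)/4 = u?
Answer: -511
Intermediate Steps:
Z(u) = 4*u
o(r) = r (o(r) = r + 0 = r)
o(5 - 5*Z(6)) - 22*18 = (5 - 20*6) - 22*18 = (5 - 5*24) - 396 = (5 - 120) - 396 = -115 - 396 = -511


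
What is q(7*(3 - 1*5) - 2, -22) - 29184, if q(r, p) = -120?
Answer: -29304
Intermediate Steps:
q(7*(3 - 1*5) - 2, -22) - 29184 = -120 - 29184 = -29304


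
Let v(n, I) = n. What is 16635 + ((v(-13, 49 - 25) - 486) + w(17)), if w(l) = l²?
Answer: 16425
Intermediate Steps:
16635 + ((v(-13, 49 - 25) - 486) + w(17)) = 16635 + ((-13 - 486) + 17²) = 16635 + (-499 + 289) = 16635 - 210 = 16425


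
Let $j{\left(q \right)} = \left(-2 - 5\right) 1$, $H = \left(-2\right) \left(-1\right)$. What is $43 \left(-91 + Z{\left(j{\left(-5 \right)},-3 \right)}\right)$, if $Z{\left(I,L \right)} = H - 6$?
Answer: $-4085$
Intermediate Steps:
$H = 2$
$j{\left(q \right)} = -7$ ($j{\left(q \right)} = \left(-7\right) 1 = -7$)
$Z{\left(I,L \right)} = -4$ ($Z{\left(I,L \right)} = 2 - 6 = -4$)
$43 \left(-91 + Z{\left(j{\left(-5 \right)},-3 \right)}\right) = 43 \left(-91 - 4\right) = 43 \left(-95\right) = -4085$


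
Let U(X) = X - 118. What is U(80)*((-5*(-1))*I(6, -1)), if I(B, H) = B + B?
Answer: -2280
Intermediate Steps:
I(B, H) = 2*B
U(X) = -118 + X
U(80)*((-5*(-1))*I(6, -1)) = (-118 + 80)*((-5*(-1))*(2*6)) = -190*12 = -38*60 = -2280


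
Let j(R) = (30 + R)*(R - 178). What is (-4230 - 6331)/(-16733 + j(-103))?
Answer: -10561/3780 ≈ -2.7939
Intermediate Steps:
j(R) = (-178 + R)*(30 + R) (j(R) = (30 + R)*(-178 + R) = (-178 + R)*(30 + R))
(-4230 - 6331)/(-16733 + j(-103)) = (-4230 - 6331)/(-16733 + (-5340 + (-103)² - 148*(-103))) = -10561/(-16733 + (-5340 + 10609 + 15244)) = -10561/(-16733 + 20513) = -10561/3780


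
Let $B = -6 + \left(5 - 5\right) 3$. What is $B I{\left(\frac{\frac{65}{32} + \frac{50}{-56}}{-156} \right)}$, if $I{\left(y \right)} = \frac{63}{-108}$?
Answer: $\frac{7}{2} \approx 3.5$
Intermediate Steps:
$I{\left(y \right)} = - \frac{7}{12}$ ($I{\left(y \right)} = 63 \left(- \frac{1}{108}\right) = - \frac{7}{12}$)
$B = -6$ ($B = -6 + 0 \cdot 3 = -6 + 0 = -6$)
$B I{\left(\frac{\frac{65}{32} + \frac{50}{-56}}{-156} \right)} = \left(-6\right) \left(- \frac{7}{12}\right) = \frac{7}{2}$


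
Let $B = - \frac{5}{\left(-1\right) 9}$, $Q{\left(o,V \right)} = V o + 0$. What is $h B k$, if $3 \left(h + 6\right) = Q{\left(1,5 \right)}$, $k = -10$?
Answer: $\frac{650}{27} \approx 24.074$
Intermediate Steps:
$Q{\left(o,V \right)} = V o$
$h = - \frac{13}{3}$ ($h = -6 + \frac{5 \cdot 1}{3} = -6 + \frac{1}{3} \cdot 5 = -6 + \frac{5}{3} = - \frac{13}{3} \approx -4.3333$)
$B = \frac{5}{9}$ ($B = - \frac{5}{-9} = \left(-5\right) \left(- \frac{1}{9}\right) = \frac{5}{9} \approx 0.55556$)
$h B k = \left(- \frac{13}{3}\right) \frac{5}{9} \left(-10\right) = \left(- \frac{65}{27}\right) \left(-10\right) = \frac{650}{27}$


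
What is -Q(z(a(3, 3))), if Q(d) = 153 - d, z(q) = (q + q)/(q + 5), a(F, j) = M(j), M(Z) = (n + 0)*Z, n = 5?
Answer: -303/2 ≈ -151.50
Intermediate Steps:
M(Z) = 5*Z (M(Z) = (5 + 0)*Z = 5*Z)
a(F, j) = 5*j
z(q) = 2*q/(5 + q) (z(q) = (2*q)/(5 + q) = 2*q/(5 + q))
-Q(z(a(3, 3))) = -(153 - 2*5*3/(5 + 5*3)) = -(153 - 2*15/(5 + 15)) = -(153 - 2*15/20) = -(153 - 1*3/2) = -(153 - 3/2) = -1*303/2 = -303/2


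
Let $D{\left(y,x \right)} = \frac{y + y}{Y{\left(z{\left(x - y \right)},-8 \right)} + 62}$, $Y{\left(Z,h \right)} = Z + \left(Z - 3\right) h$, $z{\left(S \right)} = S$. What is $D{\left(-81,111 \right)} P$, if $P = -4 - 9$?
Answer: $- \frac{1053}{629} \approx -1.6741$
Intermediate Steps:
$Y{\left(Z,h \right)} = Z + h \left(-3 + Z\right)$ ($Y{\left(Z,h \right)} = Z + \left(-3 + Z\right) h = Z + h \left(-3 + Z\right)$)
$D{\left(y,x \right)} = \frac{2 y}{86 - 7 x + 7 y}$ ($D{\left(y,x \right)} = \frac{y + y}{\left(\left(x - y\right) - -24 + \left(x - y\right) \left(-8\right)\right) + 62} = \frac{2 y}{\left(\left(x - y\right) + 24 - \left(- 8 y + 8 x\right)\right) + 62} = \frac{2 y}{\left(24 - 7 x + 7 y\right) + 62} = \frac{2 y}{86 - 7 x + 7 y}$)
$P = -13$ ($P = -4 - 9 = -13$)
$D{\left(-81,111 \right)} P = 2 \left(-81\right) \frac{1}{86 - 777 + 7 \left(-81\right)} \left(-13\right) = 2 \left(-81\right) \frac{1}{86 - 777 - 567} \left(-13\right) = 2 \left(-81\right) \frac{1}{-1258} \left(-13\right) = 2 \left(-81\right) \left(- \frac{1}{1258}\right) \left(-13\right) = \frac{81}{629} \left(-13\right) = - \frac{1053}{629}$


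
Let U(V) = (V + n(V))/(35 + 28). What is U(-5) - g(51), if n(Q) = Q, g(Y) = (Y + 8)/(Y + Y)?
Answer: -1579/2142 ≈ -0.73716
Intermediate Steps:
g(Y) = (8 + Y)/(2*Y) (g(Y) = (8 + Y)/((2*Y)) = (8 + Y)*(1/(2*Y)) = (8 + Y)/(2*Y))
U(V) = 2*V/63 (U(V) = (V + V)/(35 + 28) = (2*V)/63 = (2*V)*(1/63) = 2*V/63)
U(-5) - g(51) = (2/63)*(-5) - (8 + 51)/(2*51) = -10/63 - 59/(2*51) = -10/63 - 1*59/102 = -10/63 - 59/102 = -1579/2142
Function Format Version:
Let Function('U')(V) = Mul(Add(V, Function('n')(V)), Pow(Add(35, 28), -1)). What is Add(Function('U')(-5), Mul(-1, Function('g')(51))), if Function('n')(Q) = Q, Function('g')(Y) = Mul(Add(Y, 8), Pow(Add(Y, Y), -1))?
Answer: Rational(-1579, 2142) ≈ -0.73716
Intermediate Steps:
Function('g')(Y) = Mul(Rational(1, 2), Pow(Y, -1), Add(8, Y)) (Function('g')(Y) = Mul(Add(8, Y), Pow(Mul(2, Y), -1)) = Mul(Add(8, Y), Mul(Rational(1, 2), Pow(Y, -1))) = Mul(Rational(1, 2), Pow(Y, -1), Add(8, Y)))
Function('U')(V) = Mul(Rational(2, 63), V) (Function('U')(V) = Mul(Add(V, V), Pow(Add(35, 28), -1)) = Mul(Mul(2, V), Pow(63, -1)) = Mul(Mul(2, V), Rational(1, 63)) = Mul(Rational(2, 63), V))
Add(Function('U')(-5), Mul(-1, Function('g')(51))) = Add(Mul(Rational(2, 63), -5), Mul(-1, Mul(Rational(1, 2), Pow(51, -1), Add(8, 51)))) = Add(Rational(-10, 63), Mul(-1, Mul(Rational(1, 2), Rational(1, 51), 59))) = Add(Rational(-10, 63), Mul(-1, Rational(59, 102))) = Add(Rational(-10, 63), Rational(-59, 102)) = Rational(-1579, 2142)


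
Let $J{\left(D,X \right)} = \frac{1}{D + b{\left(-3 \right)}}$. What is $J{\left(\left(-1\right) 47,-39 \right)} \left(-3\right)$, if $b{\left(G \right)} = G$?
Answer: $\frac{3}{50} \approx 0.06$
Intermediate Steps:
$J{\left(D,X \right)} = \frac{1}{-3 + D}$ ($J{\left(D,X \right)} = \frac{1}{D - 3} = \frac{1}{-3 + D}$)
$J{\left(\left(-1\right) 47,-39 \right)} \left(-3\right) = \frac{1}{-3 - 47} \left(-3\right) = \frac{1}{-50} \left(-3\right) = \left(- \frac{1}{50}\right) \left(-3\right) = \frac{3}{50}$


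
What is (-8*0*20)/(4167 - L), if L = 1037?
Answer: 0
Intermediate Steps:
(-8*0*20)/(4167 - L) = (-8*0*20)/(4167 - 1*1037) = (0*20)/(4167 - 1037) = 0/3130 = 0*(1/3130) = 0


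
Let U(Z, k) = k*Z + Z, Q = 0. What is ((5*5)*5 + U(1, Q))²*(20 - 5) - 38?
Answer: 238102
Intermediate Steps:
U(Z, k) = Z + Z*k (U(Z, k) = Z*k + Z = Z + Z*k)
((5*5)*5 + U(1, Q))²*(20 - 5) - 38 = ((5*5)*5 + 1*(1 + 0))²*(20 - 5) - 38 = (25*5 + 1*1)²*15 - 38 = (125 + 1)²*15 - 38 = 126²*15 - 38 = 15876*15 - 38 = 238140 - 38 = 238102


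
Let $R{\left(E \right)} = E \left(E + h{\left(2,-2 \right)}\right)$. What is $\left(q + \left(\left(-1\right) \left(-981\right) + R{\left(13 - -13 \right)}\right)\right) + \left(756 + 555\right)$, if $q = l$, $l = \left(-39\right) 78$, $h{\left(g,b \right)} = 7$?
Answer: $108$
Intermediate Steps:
$R{\left(E \right)} = E \left(7 + E\right)$ ($R{\left(E \right)} = E \left(E + 7\right) = E \left(7 + E\right)$)
$l = -3042$
$q = -3042$
$\left(q + \left(\left(-1\right) \left(-981\right) + R{\left(13 - -13 \right)}\right)\right) + \left(756 + 555\right) = \left(-3042 + \left(\left(-1\right) \left(-981\right) + \left(13 - -13\right) \left(7 + \left(13 - -13\right)\right)\right)\right) + \left(756 + 555\right) = \left(-3042 + \left(981 + \left(13 + 13\right) \left(7 + \left(13 + 13\right)\right)\right)\right) + 1311 = \left(-3042 + \left(981 + 26 \left(7 + 26\right)\right)\right) + 1311 = \left(-3042 + \left(981 + 26 \cdot 33\right)\right) + 1311 = \left(-3042 + \left(981 + 858\right)\right) + 1311 = \left(-3042 + 1839\right) + 1311 = -1203 + 1311 = 108$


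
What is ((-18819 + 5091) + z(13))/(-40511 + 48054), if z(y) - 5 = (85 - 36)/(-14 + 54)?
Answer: -548871/301720 ≈ -1.8191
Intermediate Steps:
z(y) = 249/40 (z(y) = 5 + (85 - 36)/(-14 + 54) = 5 + 49/40 = 249/40)
((-18819 + 5091) + z(13))/(-40511 + 48054) = ((-18819 + 5091) + 249/40)/(-40511 + 48054) = (-13728 + 249/40)/7543 = -548871/40*1/7543 = -548871/301720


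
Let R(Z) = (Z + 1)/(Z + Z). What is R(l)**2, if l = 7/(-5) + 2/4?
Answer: 1/324 ≈ 0.0030864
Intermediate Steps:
l = -9/10 (l = 7*(-1/5) + 2*(1/4) = -7/5 + 1/2 = -9/10 ≈ -0.90000)
R(Z) = (1 + Z)/(2*Z) (R(Z) = (1 + Z)/((2*Z)) = (1 + Z)*(1/(2*Z)) = (1 + Z)/(2*Z))
R(l)**2 = ((1 - 9/10)/(2*(-9/10)))**2 = ((1/2)*(-10/9)*(1/10))**2 = (-1/18)**2 = 1/324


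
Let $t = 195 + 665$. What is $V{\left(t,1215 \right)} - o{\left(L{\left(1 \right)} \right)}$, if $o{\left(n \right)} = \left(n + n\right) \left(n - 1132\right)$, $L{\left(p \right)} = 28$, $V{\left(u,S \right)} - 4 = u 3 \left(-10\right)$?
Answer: $36028$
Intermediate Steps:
$t = 860$
$V{\left(u,S \right)} = 4 - 30 u$ ($V{\left(u,S \right)} = 4 + u 3 \left(-10\right) = 4 + 3 u \left(-10\right) = 4 - 30 u$)
$o{\left(n \right)} = 2 n \left(-1132 + n\right)$
$V{\left(t,1215 \right)} - o{\left(L{\left(1 \right)} \right)} = \left(4 - 25800\right) - 2 \cdot 28 \left(-1132 + 28\right) = \left(4 - 25800\right) - 2 \cdot 28 \left(-1104\right) = -25796 - -61824 = -25796 + 61824 = 36028$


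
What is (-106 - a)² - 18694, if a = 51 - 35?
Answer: -3810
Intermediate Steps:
a = 16
(-106 - a)² - 18694 = (-106 - 1*16)² - 18694 = (-106 - 16)² - 18694 = (-122)² - 18694 = 14884 - 18694 = -3810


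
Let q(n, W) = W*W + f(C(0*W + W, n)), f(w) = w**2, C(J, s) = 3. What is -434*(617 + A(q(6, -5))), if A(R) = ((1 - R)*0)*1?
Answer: -267778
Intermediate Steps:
q(n, W) = 9 + W**2 (q(n, W) = W*W + 3**2 = W**2 + 9 = 9 + W**2)
A(R) = 0 (A(R) = 0*1 = 0)
-434*(617 + A(q(6, -5))) = -434*(617 + 0) = -434*617 = -267778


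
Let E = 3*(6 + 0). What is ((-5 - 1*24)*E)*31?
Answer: -16182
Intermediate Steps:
E = 18 (E = 3*6 = 18)
((-5 - 1*24)*E)*31 = ((-5 - 1*24)*18)*31 = ((-5 - 24)*18)*31 = -29*18*31 = -522*31 = -16182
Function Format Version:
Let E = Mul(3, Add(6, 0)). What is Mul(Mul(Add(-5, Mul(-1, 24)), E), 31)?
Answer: -16182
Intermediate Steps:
E = 18 (E = Mul(3, 6) = 18)
Mul(Mul(Add(-5, Mul(-1, 24)), E), 31) = Mul(Mul(Add(-5, Mul(-1, 24)), 18), 31) = Mul(Mul(Add(-5, -24), 18), 31) = Mul(Mul(-29, 18), 31) = Mul(-522, 31) = -16182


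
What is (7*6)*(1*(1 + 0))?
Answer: 42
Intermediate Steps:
(7*6)*(1*(1 + 0)) = 42*(1*1) = 42*1 = 42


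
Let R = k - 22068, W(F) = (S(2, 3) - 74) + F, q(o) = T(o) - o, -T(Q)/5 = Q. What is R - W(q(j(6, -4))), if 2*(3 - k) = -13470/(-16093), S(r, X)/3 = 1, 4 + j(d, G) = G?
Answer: -354728641/16093 ≈ -22042.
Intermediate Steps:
j(d, G) = -4 + G
S(r, X) = 3 (S(r, X) = 3*1 = 3)
k = 41544/16093 (k = 3 - (-6735)/(-16093) = 3 - (-6735)*(-1)/16093 = 3 - ½*13470/16093 = 3 - 6735/16093 = 41544/16093 ≈ 2.5815)
T(Q) = -5*Q
q(o) = -6*o (q(o) = -5*o - o = -6*o)
W(F) = -71 + F (W(F) = (3 - 74) + F = -71 + F)
R = -355098780/16093 (R = 41544/16093 - 22068 = -355098780/16093 ≈ -22065.)
R - W(q(j(6, -4))) = -355098780/16093 - (-71 - 6*(-4 - 4)) = -355098780/16093 - (-71 - 6*(-8)) = -355098780/16093 - (-71 + 48) = -355098780/16093 - 1*(-23) = -355098780/16093 + 23 = -354728641/16093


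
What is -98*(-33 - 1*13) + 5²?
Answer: 4533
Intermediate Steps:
-98*(-33 - 1*13) + 5² = -98*(-33 - 13) + 25 = -98*(-46) + 25 = 4508 + 25 = 4533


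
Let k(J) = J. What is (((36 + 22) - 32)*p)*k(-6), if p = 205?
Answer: -31980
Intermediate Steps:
(((36 + 22) - 32)*p)*k(-6) = (((36 + 22) - 32)*205)*(-6) = ((58 - 32)*205)*(-6) = (26*205)*(-6) = 5330*(-6) = -31980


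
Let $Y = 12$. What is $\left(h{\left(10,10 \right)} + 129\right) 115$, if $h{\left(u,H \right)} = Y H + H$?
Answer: $29785$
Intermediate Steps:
$h{\left(u,H \right)} = 13 H$ ($h{\left(u,H \right)} = 12 H + H = 13 H$)
$\left(h{\left(10,10 \right)} + 129\right) 115 = \left(13 \cdot 10 + 129\right) 115 = \left(130 + 129\right) 115 = 259 \cdot 115 = 29785$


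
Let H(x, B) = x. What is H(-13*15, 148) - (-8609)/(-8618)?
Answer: -1689119/8618 ≈ -196.00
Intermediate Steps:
H(-13*15, 148) - (-8609)/(-8618) = -13*15 - (-8609)/(-8618) = -195 - (-8609)*(-1)/8618 = -195 - 1*8609/8618 = -195 - 8609/8618 = -1689119/8618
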